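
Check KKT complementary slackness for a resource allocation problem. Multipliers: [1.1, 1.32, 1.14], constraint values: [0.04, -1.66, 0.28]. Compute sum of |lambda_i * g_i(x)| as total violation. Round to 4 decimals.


KKT complementary slackness check:
lambda_1 * g_1 = 1.1 * 0.04 = 0.044
lambda_2 * g_2 = 1.32 * -1.66 = -2.1912
lambda_3 * g_3 = 1.14 * 0.28 = 0.3192
Total violation = 0.044 + 2.1912 + 0.3192 = 2.5544


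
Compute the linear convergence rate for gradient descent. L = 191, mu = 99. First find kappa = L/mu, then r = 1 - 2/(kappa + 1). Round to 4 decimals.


Step 1: Compute the condition number.
kappa = L/mu = 191/99 = 1.9293
Step 2: Compute the convergence rate.
r = 1 - 2/(kappa + 1) = 1 - 2*mu/(L + mu) = (L - mu)/(L + mu) = 92/290 = 0.3172


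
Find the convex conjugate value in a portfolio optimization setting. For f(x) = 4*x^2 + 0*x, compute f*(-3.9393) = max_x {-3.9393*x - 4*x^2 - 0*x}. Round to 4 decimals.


f*(y) = sup_x {y*x - a*x^2 - b*x} = sup_x {(y-b)*x - a*x^2}
FOC: (y - b) - 2a*x = 0 => x* = (y - b)/(2a)
x* = (-3.9393 - 0)/(2*4) = -0.4924
f*(-3.9393) = (y-b)^2/(4a) = (-3.9393 - 0)^2/(4*4)
= 15.5181/16 = 0.9699


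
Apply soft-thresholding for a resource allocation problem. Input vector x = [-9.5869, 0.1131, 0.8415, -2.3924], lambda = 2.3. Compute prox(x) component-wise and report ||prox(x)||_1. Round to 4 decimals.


Soft-thresholding with lambda = 2.3:
prox(-9.5869) = sign(-9.5869)*max(|-9.5869| - 2.3, 0) = -7.2869
prox(0.1131) = sign(0.1131)*max(|0.1131| - 2.3, 0) = 0.0
prox(0.8415) = sign(0.8415)*max(|0.8415| - 2.3, 0) = 0.0
prox(-2.3924) = sign(-2.3924)*max(|-2.3924| - 2.3, 0) = -0.0924
prox(x) = [-7.2869, 0.0, 0.0, -0.0924]
||prox(x)||_1 = 7.2869 + 0.0 + 0.0 + 0.0924 = 7.3793


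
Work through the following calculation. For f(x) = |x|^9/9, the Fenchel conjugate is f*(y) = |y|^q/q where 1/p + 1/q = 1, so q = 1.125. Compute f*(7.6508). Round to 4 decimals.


The conjugate exponent q satisfies 1/p + 1/q = 1.
p = 9, so q = 9/(9 - 1) = 1.125
|y|^q = 7.6508^1.125 = 9.8667
f*(7.6508) = 9.8667 / 1.125 = 8.7704


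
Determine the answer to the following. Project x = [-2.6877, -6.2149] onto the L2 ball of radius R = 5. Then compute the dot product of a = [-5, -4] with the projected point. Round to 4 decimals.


Step 1: Compute ||x|| (intermediates to 6 decimals).
||x|| = sqrt((-2.6877)^2 + (-6.2149)^2) = 6.771168
Step 2: Project.
Since ||x|| > R, scale = R/||x|| = 5/6.771168 = 0.738425, proj(x) = scale * x
proj(x) = [-1.984665, -4.589238]
Step 3: Dot product.
a^T * proj(x) = -5*(-1.984665) - 4*(-4.589238) = 28.2803


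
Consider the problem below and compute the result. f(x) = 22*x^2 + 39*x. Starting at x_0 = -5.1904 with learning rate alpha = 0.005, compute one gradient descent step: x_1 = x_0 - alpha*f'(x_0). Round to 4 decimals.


We compute the gradient at x_0 and apply the update.
f'(x) = 44*x + 39
f'(-5.1904) = 44*-5.1904 + 39 = -189.3776
x_1 = -5.1904 - 0.005*-189.3776 = -4.2435


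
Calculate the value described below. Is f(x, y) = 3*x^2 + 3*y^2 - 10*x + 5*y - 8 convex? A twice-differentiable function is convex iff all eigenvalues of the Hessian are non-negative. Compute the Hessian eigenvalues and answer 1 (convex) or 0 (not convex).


The Hessian of f(x,y) = 3*x^2 + 3*y^2 - 10*x + 5*y - 8 is:
H = [[6, 0], [0, 6]]
Trace = 6 + 6 = 12
Determinant = 6*6 - (0)^2 = 36
Discriminant = (12)^2 - 4*36 = 0.0
Eigenvalues: lambda_1 = 6.0, lambda_2 = 6.0
The function is convex.

1


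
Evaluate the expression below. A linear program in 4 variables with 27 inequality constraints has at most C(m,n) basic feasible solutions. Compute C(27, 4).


Each vertex corresponds to some choice of n active constraints out of m, so the number of vertices is at most C(m, n) = m! / (n!(m-n)!).
m = 27, n = 4
Numerator: 27 * 26 * 25 * 24
Denominator: 4! = 24
C(27, 4) = 17550


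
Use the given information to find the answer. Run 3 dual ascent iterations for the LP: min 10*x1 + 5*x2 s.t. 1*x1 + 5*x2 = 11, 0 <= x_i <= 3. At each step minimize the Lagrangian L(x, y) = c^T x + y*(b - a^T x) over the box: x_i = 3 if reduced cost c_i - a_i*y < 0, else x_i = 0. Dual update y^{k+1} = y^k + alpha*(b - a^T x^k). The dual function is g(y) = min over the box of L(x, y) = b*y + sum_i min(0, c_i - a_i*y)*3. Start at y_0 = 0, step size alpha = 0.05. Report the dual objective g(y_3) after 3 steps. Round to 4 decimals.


Dual ascent for LP: min 10*x1 + 5*x2, 1*x1 + 5*x2 = 11, 0 <= x_i <= 3
Step 1: y^k = 0.0, reduced costs: (10.0, 5.0)
  x^k = (0.0, 0.0), subgradient = b - a^T x = 11.0
  y^{k+1} = 0.0 + 0.05*11.0 = 0.55
Step 2: y^k = 0.55, reduced costs: (9.45, 2.25)
  x^k = (0.0, 0.0), subgradient = b - a^T x = 11.0
  y^{k+1} = 0.55 + 0.05*11.0 = 1.1
Step 3: y^k = 1.1, reduced costs: (8.9, -0.5)
  x^k = (0.0, 3.0), subgradient = b - a^T x = -4.0
  y^{k+1} = 1.1 + 0.05*-4.0 = 0.9
Dual objective at y_3 = 0.9: reduced costs (9.1, 0.5), box minimizer x = (0.0, 0.0)
g(y_3) = b*y + (c1 - a1*y)*x1 + (c2 - a2*y)*x2 = 11*0.9 + 9.1*0.0 + 0.5*0.0 = 9.9 + 0.0 + 0.0 = 9.9


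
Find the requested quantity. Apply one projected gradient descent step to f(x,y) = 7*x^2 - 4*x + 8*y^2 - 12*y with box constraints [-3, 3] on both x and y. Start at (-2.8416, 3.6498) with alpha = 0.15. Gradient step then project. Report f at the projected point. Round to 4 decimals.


Step 1: Compute gradient at (-2.8416, 3.6498).
grad_x = 2*7*-2.8416 - 4 = -43.7824
grad_y = 2*8*3.6498 - 12 = 46.3968
Step 2: Gradient step.
x_raw = -2.8416 - 0.15*-43.7824 = 3.7258
y_raw = 3.6498 - 0.15*46.3968 = -3.3097
Step 3: Project onto [-3, 3].
x_proj = clip(3.7258) = 3.0
y_proj = clip(-3.3097) = -3.0
Step 4: Evaluate f.
f(3.0, -3.0) = 159.0


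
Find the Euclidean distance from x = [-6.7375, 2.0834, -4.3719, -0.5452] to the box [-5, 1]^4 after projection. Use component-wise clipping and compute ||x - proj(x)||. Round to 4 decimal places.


Project each component onto [-5, 1].
clip(-6.7375) = -5.0, clip(2.0834) = 1.0, clip(-4.3719) = -4.3719, clip(-0.5452) = -0.5452
Projection = [-5.0, 1.0, -4.3719, -0.5452]
Squared diffs: [3.0189, 1.1738, 0.0, 0.0]
Distance = sqrt(4.1927) = 2.0476


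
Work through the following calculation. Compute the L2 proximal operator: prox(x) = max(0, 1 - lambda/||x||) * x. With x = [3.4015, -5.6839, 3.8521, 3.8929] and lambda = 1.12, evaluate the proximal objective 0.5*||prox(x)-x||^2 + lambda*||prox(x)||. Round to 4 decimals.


Step 1: Compute ||x||.
||x|| = 8.5948
Step 2: Compute scaling factor.
scale = max(0, 1 - 1.12/8.5948) = 0.8697
Step 3: prox(x) = [2.9582, -4.9432, 3.3501, 3.3856]
||prox(x)|| = 7.4748
Step 4: Proximal objective.
0.5*||prox-x||^2 = 0.6272
lambda*||prox|| = 8.3718
Total = 8.999


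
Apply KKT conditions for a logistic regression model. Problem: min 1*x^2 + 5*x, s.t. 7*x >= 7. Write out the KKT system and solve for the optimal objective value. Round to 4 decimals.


Step 1: Try lambda = 0 (constraint inactive).
x_unc = -5/(2*1) = -2.5
Check: 7*-2.5 = -17.5 < 7 -- violated!
Step 2: Constraint must be active: 7*x = 7
x* = 7/7 = 1.0
lambda = (2*1*1.0 + 5)/7 = 1.0
Step 3: Compute optimal value.
f(x*) = 1*1.0^2 + 5*1.0 = 6.0


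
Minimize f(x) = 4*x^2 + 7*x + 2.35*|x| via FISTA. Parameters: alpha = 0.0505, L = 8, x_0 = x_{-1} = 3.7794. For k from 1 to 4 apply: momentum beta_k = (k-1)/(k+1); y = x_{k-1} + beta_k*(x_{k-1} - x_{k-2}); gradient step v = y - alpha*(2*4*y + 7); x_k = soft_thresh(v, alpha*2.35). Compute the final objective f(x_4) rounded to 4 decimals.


FISTA on f(x) = 4*x^2 + 7*x + 2.35*|x|
L = 8, alpha = 0.0505
Iteration 1: beta = 0.0, y = 3.7794 + 0.0*(3.7794 - 3.7794) = 3.7794
  grad(y) = 37.2352, v = y - alpha*grad = 1.899
  prox(v) = soft_thresh(1.899, 0.1187) = 1.7803
Iteration 2: beta = 0.3333, y = 1.7803 + 0.3333*(1.7803 - 3.7794) = 1.114
  grad(y) = 15.912, v = y - alpha*grad = 0.3104
  prox(v) = soft_thresh(0.3104, 0.1187) = 0.1918
Iteration 3: beta = 0.5, y = 0.1918 + 0.5*(0.1918 - 1.7803) = -0.6025
  grad(y) = 2.1798, v = y - alpha*grad = -0.7126
  prox(v) = soft_thresh(-0.7126, 0.1187) = -0.5939
Iteration 4: beta = 0.6, y = -0.5939 + 0.6*(-0.5939 - 0.1918) = -1.0653
  grad(y) = -1.5228, v = y - alpha*grad = -0.9884
  prox(v) = soft_thresh(-0.9884, 0.1187) = -0.8698
f(x_4) = 4*(-0.8698)^2 + 7*(-0.8698) + 2.35*|-0.8698| = -1.0184


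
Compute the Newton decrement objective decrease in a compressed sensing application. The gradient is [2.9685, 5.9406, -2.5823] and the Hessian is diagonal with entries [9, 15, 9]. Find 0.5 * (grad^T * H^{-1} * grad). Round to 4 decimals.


Step 1: H is diagonal, so H^(-1) * g = [0.3298, 0.396, -0.2869].
Step 2: g^T H^(-1) g = sum_i g_i^2 / H_ii
  = (2.9685)^2/9 + (5.9406)^2/15 + (-2.5823)^2/9
  = 0.9791 + 2.3527 + 0.7409 = 4.0727
Step 3: Objective decrease = 0.5 * g^T H^(-1) g = 2.0364


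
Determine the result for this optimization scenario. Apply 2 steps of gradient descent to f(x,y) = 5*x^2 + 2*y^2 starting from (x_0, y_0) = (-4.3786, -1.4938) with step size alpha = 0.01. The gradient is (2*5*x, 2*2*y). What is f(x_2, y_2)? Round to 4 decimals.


Gradient descent on f(x,y) = 5*x^2 + 2*y^2.
Starting point: (-4.3786, -1.4938), alpha = 0.01
Step 1: grad_x = 2*5*-4.3786 = -43.786, grad_y = 2*2*-1.4938 = -5.9752
  x_1 = -4.3786 - 0.01*-43.786 = -3.9407
  y_1 = -1.4938 - 0.01*-5.9752 = -1.434
Step 2: grad_x = 2*5*-3.9407 = -39.4074, grad_y = 2*2*-1.434 = -5.7362
  x_2 = -3.9407 - 0.01*-39.4074 = -3.5467
  y_2 = -1.434 - 0.01*-5.7362 = -1.3767
f(-3.5467, -1.3767) = 5*(-3.5467)^2 + 2*(-1.3767)^2 = 66.6847


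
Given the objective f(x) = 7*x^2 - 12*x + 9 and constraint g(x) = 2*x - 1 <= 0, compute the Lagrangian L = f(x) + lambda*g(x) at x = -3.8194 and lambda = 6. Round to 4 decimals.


Step 1: Evaluate f(x).
f(-3.8194) = 7*(-3.8194)^2 - 12*(-3.8194) + 9 = 156.9475
Step 2: Evaluate g(x).
g(-3.8194) = 2*-3.8194 - 1 = -8.6388
Step 3: Compute Lagrangian.
L = 156.9475 + 6*-8.6388 = 105.1147


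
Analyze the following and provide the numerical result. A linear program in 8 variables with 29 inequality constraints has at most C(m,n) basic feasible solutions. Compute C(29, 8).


Each vertex corresponds to some choice of n active constraints out of m, so the number of vertices is at most C(m, n) = m! / (n!(m-n)!).
m = 29, n = 8
Numerator: 29 * 28 * 27 * 26 * 25 * 24 * 23 * 22
Denominator: 8! = 40320
C(29, 8) = 4292145


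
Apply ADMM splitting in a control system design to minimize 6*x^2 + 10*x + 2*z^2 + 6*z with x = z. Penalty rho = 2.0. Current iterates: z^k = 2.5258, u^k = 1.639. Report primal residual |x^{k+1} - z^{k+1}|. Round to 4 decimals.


ADMM iteration with rho = 2.0, z^k = 2.5258, u^k = 1.639
Step 1: x-update.
Minimize 6*x^2 + 10*x + (2.0/2)*(x - 2.5258 + 1.639)^2
FOC: (2*6 + 2.0)*x = -10 + 2.0*(2.5258 - 1.639)
x^{k+1} = -0.5876
Step 2: z-update.
Minimize 2*z^2 + 6*z + (2.0/2)*(-0.5876 - z + 1.639)^2
FOC: (2*2 + 2.0)*z = -6 + 2.0*(-0.5876 + 1.639)
z^{k+1} = -0.6495
Step 3: u-update.
u^{k+1} = 1.639 - 0.5876 + 0.6495 = 1.7009
Step 4: Primal residual = |-0.5876 + 0.6495| = 0.0619


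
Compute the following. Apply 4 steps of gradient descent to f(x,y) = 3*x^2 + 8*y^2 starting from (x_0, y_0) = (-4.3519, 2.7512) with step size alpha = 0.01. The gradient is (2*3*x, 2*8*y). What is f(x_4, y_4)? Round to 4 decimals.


Gradient descent on f(x,y) = 3*x^2 + 8*y^2.
Starting point: (-4.3519, 2.7512), alpha = 0.01
Step 1: grad_x = 2*3*-4.3519 = -26.1114, grad_y = 2*8*2.7512 = 44.0192
  x_1 = -4.3519 - 0.01*-26.1114 = -4.0908
  y_1 = 2.7512 - 0.01*44.0192 = 2.311
Step 2: grad_x = 2*3*-4.0908 = -24.5447, grad_y = 2*8*2.311 = 36.9761
  x_2 = -4.0908 - 0.01*-24.5447 = -3.8453
  y_2 = 2.311 - 0.01*36.9761 = 1.9412
Step 3: grad_x = 2*3*-3.8453 = -23.072, grad_y = 2*8*1.9412 = 31.0599
  x_3 = -3.8453 - 0.01*-23.072 = -3.6146
  y_3 = 1.9412 - 0.01*31.0599 = 1.6306
Step 4: grad_x = 2*3*-3.6146 = -21.6877, grad_y = 2*8*1.6306 = 26.0904
  x_4 = -3.6146 - 0.01*-21.6877 = -3.3977
  y_4 = 1.6306 - 0.01*26.0904 = 1.3697
f(-3.3977, 1.3697) = 3*(-3.3977)^2 + 8*1.3697^2 = 49.6435


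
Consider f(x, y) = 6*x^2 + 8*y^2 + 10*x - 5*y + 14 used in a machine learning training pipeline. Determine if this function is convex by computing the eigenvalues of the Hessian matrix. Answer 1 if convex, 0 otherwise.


The Hessian of f(x,y) = 6*x^2 + 8*y^2 + 10*x - 5*y + 14 is:
H = [[12, 0], [0, 16]]
Trace = 12 + 16 = 28
Determinant = 12*16 - (0)^2 = 192
Discriminant = (28)^2 - 4*192 = 16.0
Eigenvalues: lambda_1 = 12.0, lambda_2 = 16.0
The function is convex.

1


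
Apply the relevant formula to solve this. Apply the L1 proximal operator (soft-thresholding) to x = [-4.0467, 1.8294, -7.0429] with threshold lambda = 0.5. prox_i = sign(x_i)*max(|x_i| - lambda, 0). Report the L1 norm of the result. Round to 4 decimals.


Soft-thresholding with lambda = 0.5:
prox(-4.0467) = sign(-4.0467)*max(|-4.0467| - 0.5, 0) = -3.5467
prox(1.8294) = sign(1.8294)*max(|1.8294| - 0.5, 0) = 1.3294
prox(-7.0429) = sign(-7.0429)*max(|-7.0429| - 0.5, 0) = -6.5429
prox(x) = [-3.5467, 1.3294, -6.5429]
||prox(x)||_1 = 3.5467 + 1.3294 + 6.5429 = 11.419


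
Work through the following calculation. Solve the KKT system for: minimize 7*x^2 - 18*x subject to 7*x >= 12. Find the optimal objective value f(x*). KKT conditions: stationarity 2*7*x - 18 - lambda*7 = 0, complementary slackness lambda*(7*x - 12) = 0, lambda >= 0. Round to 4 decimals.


Step 1: Try lambda = 0 (constraint inactive).
x_unc = 18/(2*7) = 1.2857
Check: 7*1.2857 = 8.9999 < 12 -- violated!
Step 2: Constraint must be active: 7*x = 12
x* = 12/7 = 1.7143 (rounded; the exact value 12/7 is used below)
lambda = (2*7*(12/7) - 18)/7 = 0.8571
Step 3: Compute optimal value.
f(x*) = 7*(12/7)^2 - 18*(12/7) = -10.2857


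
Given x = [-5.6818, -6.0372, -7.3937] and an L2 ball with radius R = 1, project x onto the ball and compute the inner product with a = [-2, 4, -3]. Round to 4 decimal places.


Step 1: Compute ||x|| (intermediates to 6 decimals).
||x|| = sqrt((-5.6818)^2 + (-6.0372)^2 + (-7.3937)^2) = 11.10844
Step 2: Project.
Since ||x|| > R, scale = R/||x|| = 1/11.10844 = 0.090022, proj(x) = scale * x
proj(x) = [-0.511487, -0.543481, -0.665596]
Step 3: Dot product.
a^T * proj(x) = -2*(-0.511487) + 4*(-0.543481) - 3*(-0.665596) = 0.8458


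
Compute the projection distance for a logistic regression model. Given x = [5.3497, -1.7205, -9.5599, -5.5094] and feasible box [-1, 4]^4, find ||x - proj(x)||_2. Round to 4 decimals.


Project each component onto [-1, 4].
clip(5.3497) = 4.0, clip(-1.7205) = -1.0, clip(-9.5599) = -1.0, clip(-5.5094) = -1.0
Projection = [4.0, -1.0, -1.0, -1.0]
Squared diffs: [1.8217, 0.5191, 73.2719, 20.3347]
Distance = sqrt(95.9474) = 9.7953


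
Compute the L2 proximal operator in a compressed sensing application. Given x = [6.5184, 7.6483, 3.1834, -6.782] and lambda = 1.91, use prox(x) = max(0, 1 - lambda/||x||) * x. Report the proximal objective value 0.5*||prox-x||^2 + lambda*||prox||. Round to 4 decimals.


Step 1: Compute ||x||.
||x|| = 12.5346
Step 2: Compute scaling factor.
scale = max(0, 1 - 1.91/12.5346) = 0.8476
Step 3: prox(x) = [5.5251, 6.4829, 2.6983, -5.7486]
||prox(x)|| = 10.6246
Step 4: Proximal objective.
0.5*||prox-x||^2 = 1.8241
lambda*||prox|| = 20.293
Total = 22.117


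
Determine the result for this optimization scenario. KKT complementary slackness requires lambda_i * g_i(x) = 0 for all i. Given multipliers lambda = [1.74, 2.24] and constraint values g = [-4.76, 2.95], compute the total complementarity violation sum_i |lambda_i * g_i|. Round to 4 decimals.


KKT complementary slackness check:
lambda_1 * g_1 = 1.74 * -4.76 = -8.2824
lambda_2 * g_2 = 2.24 * 2.95 = 6.608
Total violation = 8.2824 + 6.608 = 14.8904


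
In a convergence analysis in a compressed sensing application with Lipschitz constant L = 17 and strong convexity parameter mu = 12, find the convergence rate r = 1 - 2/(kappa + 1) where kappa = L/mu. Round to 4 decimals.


Step 1: Compute the condition number.
kappa = L/mu = 17/12 = 1.4167
Step 2: Compute the convergence rate.
r = 1 - 2/(kappa + 1) = 1 - 2*mu/(L + mu) = (L - mu)/(L + mu) = 5/29 = 0.1724


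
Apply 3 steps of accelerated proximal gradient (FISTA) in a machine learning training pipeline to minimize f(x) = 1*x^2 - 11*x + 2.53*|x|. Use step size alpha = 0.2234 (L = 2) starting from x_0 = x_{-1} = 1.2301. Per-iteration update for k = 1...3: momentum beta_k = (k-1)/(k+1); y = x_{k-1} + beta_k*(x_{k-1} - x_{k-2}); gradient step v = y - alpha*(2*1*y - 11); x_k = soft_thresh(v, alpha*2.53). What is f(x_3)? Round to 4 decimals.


FISTA on f(x) = 1*x^2 - 11*x + 2.53*|x|
L = 2, alpha = 0.2234
Iteration 1: beta = 0.0, y = 1.2301 + 0.0*(1.2301 - 1.2301) = 1.2301
  grad(y) = -8.5398, v = y - alpha*grad = 3.1379
  prox(v) = soft_thresh(3.1379, 0.5652) = 2.5727
Iteration 2: beta = 0.3333, y = 2.5727 + 0.3333*(2.5727 - 1.2301) = 3.0202
  grad(y) = -4.9596, v = y - alpha*grad = 4.1282
  prox(v) = soft_thresh(4.1282, 0.5652) = 3.563
Iteration 3: beta = 0.5, y = 3.563 + 0.5*(3.563 - 2.5727) = 4.0581
  grad(y) = -2.8837, v = y - alpha*grad = 4.7024
  prox(v) = soft_thresh(4.7024, 0.5652) = 4.1372
f(x_3) = 1*4.1372^2 - 11*4.1372 + 2.53*|4.1372| = -17.9257


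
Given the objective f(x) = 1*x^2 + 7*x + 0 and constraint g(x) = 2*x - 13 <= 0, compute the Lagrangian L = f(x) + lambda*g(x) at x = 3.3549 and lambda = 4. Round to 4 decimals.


Step 1: Evaluate f(x).
f(3.3549) = 1*3.3549^2 + 7*3.3549 + 0 = 34.7397
Step 2: Evaluate g(x).
g(3.3549) = 2*3.3549 - 13 = -6.2902
Step 3: Compute Lagrangian.
L = 34.7397 + 4*-6.2902 = 9.5789


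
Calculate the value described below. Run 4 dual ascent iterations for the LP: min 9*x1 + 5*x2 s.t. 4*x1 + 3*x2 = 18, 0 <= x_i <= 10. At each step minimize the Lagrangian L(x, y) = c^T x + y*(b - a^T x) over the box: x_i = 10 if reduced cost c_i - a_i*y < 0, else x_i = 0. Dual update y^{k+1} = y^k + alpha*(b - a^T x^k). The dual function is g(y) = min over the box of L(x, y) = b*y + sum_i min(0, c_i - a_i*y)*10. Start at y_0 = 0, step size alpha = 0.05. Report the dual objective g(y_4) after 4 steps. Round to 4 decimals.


Dual ascent for LP: min 9*x1 + 5*x2, 4*x1 + 3*x2 = 18, 0 <= x_i <= 10
Step 1: y^k = 0.0, reduced costs: (9.0, 5.0)
  x^k = (0.0, 0.0), subgradient = b - a^T x = 18.0
  y^{k+1} = 0.0 + 0.05*18.0 = 0.9
Step 2: y^k = 0.9, reduced costs: (5.4, 2.3)
  x^k = (0.0, 0.0), subgradient = b - a^T x = 18.0
  y^{k+1} = 0.9 + 0.05*18.0 = 1.8
Step 3: y^k = 1.8, reduced costs: (1.8, -0.4)
  x^k = (0.0, 10.0), subgradient = b - a^T x = -12.0
  y^{k+1} = 1.8 + 0.05*-12.0 = 1.2
Step 4: y^k = 1.2, reduced costs: (4.2, 1.4)
  x^k = (0.0, 0.0), subgradient = b - a^T x = 18.0
  y^{k+1} = 1.2 + 0.05*18.0 = 2.1
Dual objective at y_4 = 2.1: reduced costs (0.6, -1.3), box minimizer x = (0.0, 10.0)
g(y_4) = b*y + (c1 - a1*y)*x1 + (c2 - a2*y)*x2 = 18*2.1 + 0.6*0.0 + (-1.3)*10.0 = 37.8 + 0.0 - 13.0 = 24.8


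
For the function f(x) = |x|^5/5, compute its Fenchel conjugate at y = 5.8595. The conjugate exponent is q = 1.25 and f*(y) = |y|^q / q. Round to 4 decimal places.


The conjugate exponent q satisfies 1/p + 1/q = 1.
p = 5, so q = 5/(5 - 1) = 1.25
|y|^q = 5.8595^1.25 = 9.1164
f*(5.8595) = 9.1164 / 1.25 = 7.2932


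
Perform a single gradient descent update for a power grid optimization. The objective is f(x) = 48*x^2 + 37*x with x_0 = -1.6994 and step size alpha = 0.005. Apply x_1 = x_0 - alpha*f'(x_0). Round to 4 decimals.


We compute the gradient at x_0 and apply the update.
f'(x) = 96*x + 37
f'(-1.6994) = 96*-1.6994 + 37 = -126.1424
x_1 = -1.6994 - 0.005*-126.1424 = -1.0687


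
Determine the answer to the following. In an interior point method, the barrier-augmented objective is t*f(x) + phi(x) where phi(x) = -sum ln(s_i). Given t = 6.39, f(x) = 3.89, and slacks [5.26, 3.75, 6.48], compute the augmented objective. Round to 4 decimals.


Step 1: Compute log-barrier.
ln values: [1.6601, 1.3218, 1.8687]
phi = -(1.6601 + 1.3218 + 1.8687) = -4.8506
Step 2: Compute augmented objective.
t*f(x) = 6.39*3.89 = 24.8571
Total = 24.8571 - 4.8506 = 20.0065


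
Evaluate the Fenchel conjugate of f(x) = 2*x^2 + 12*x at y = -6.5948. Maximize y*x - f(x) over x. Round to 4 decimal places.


f*(y) = sup_x {y*x - a*x^2 - b*x} = sup_x {(y-b)*x - a*x^2}
FOC: (y - b) - 2a*x = 0 => x* = (y - b)/(2a)
x* = (-6.5948 - 12)/(2*2) = -4.6487
f*(-6.5948) = (y-b)^2/(4a) = (-6.5948 - 12)^2/(4*2)
= 345.7666/8 = 43.2208


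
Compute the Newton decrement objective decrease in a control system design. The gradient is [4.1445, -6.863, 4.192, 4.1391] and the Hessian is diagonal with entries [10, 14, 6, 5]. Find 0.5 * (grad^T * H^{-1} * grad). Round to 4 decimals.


Step 1: H is diagonal, so H^(-1) * g = [0.4145, -0.4902, 0.6987, 0.8278].
Step 2: g^T H^(-1) g = sum_i g_i^2 / H_ii
  = (4.1445)^2/10 + (-6.863)^2/14 + (4.192)^2/6 + (4.1391)^2/5
  = 1.7177 + 3.3643 + 2.9288 + 3.4264 = 11.4373
Step 3: Objective decrease = 0.5 * g^T H^(-1) g = 5.7186


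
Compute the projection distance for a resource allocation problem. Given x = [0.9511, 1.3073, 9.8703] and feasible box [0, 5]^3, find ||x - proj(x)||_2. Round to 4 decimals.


Project each component onto [0, 5].
clip(0.9511) = 0.9511, clip(1.3073) = 1.3073, clip(9.8703) = 5.0
Projection = [0.9511, 1.3073, 5.0]
Squared diffs: [0.0, 0.0, 23.7198]
Distance = sqrt(23.7198) = 4.8703


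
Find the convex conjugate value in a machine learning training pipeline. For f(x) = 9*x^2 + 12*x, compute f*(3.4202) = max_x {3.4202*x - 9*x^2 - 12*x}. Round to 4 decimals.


f*(y) = sup_x {y*x - a*x^2 - b*x} = sup_x {(y-b)*x - a*x^2}
FOC: (y - b) - 2a*x = 0 => x* = (y - b)/(2a)
x* = (3.4202 - 12)/(2*9) = -0.4767
f*(3.4202) = (y-b)^2/(4a) = (3.4202 - 12)^2/(4*9)
= 73.613/36 = 2.0448


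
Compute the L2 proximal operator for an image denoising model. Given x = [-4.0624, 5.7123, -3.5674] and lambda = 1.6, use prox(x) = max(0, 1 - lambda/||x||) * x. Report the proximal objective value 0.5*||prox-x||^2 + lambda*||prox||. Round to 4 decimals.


Step 1: Compute ||x||.
||x|| = 7.8651
Step 2: Compute scaling factor.
scale = max(0, 1 - 1.6/7.8651) = 0.7966
Step 3: prox(x) = [-3.236, 4.5502, -2.8417]
||prox(x)|| = 6.2651
Step 4: Proximal objective.
0.5*||prox-x||^2 = 1.28
lambda*||prox|| = 10.0242
Total = 11.3042


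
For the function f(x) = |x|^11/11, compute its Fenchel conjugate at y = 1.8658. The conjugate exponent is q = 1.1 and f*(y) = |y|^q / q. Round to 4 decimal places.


The conjugate exponent q satisfies 1/p + 1/q = 1.
p = 11, so q = 11/(11 - 1) = 1.1
|y|^q = 1.8658^1.1 = 1.9859
f*(1.8658) = 1.9859 / 1.1 = 1.8053


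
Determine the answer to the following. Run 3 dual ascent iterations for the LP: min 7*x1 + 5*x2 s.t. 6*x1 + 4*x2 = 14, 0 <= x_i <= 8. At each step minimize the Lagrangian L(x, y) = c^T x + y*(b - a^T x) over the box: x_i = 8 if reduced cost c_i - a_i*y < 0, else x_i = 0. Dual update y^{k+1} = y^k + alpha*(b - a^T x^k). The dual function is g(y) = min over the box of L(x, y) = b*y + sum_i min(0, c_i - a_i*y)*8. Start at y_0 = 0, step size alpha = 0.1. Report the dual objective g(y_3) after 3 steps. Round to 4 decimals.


Dual ascent for LP: min 7*x1 + 5*x2, 6*x1 + 4*x2 = 14, 0 <= x_i <= 8
Step 1: y^k = 0.0, reduced costs: (7.0, 5.0)
  x^k = (0.0, 0.0), subgradient = b - a^T x = 14.0
  y^{k+1} = 0.0 + 0.1*14.0 = 1.4
Step 2: y^k = 1.4, reduced costs: (-1.4, -0.6)
  x^k = (8.0, 8.0), subgradient = b - a^T x = -66.0
  y^{k+1} = 1.4 + 0.1*-66.0 = -5.2
Step 3: y^k = -5.2, reduced costs: (38.2, 25.8)
  x^k = (0.0, 0.0), subgradient = b - a^T x = 14.0
  y^{k+1} = -5.2 + 0.1*14.0 = -3.8
Dual objective at y_3 = -3.8: reduced costs (29.8, 20.2), box minimizer x = (0.0, 0.0)
g(y_3) = b*y + (c1 - a1*y)*x1 + (c2 - a2*y)*x2 = 14*(-3.8) + 29.8*0.0 + 20.2*0.0 = -53.2 + 0.0 + 0.0 = -53.2


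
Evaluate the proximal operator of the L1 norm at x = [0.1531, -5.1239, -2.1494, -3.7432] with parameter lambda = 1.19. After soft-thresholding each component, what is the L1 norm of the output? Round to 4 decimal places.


Soft-thresholding with lambda = 1.19:
prox(0.1531) = sign(0.1531)*max(|0.1531| - 1.19, 0) = 0.0
prox(-5.1239) = sign(-5.1239)*max(|-5.1239| - 1.19, 0) = -3.9339
prox(-2.1494) = sign(-2.1494)*max(|-2.1494| - 1.19, 0) = -0.9594
prox(-3.7432) = sign(-3.7432)*max(|-3.7432| - 1.19, 0) = -2.5532
prox(x) = [0.0, -3.9339, -0.9594, -2.5532]
||prox(x)||_1 = 0.0 + 3.9339 + 0.9594 + 2.5532 = 7.4465


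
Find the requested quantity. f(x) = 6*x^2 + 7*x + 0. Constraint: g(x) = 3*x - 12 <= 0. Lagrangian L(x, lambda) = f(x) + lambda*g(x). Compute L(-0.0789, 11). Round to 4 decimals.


Step 1: Evaluate f(x).
f(-0.0789) = 6*(-0.0789)^2 + 7*(-0.0789) + 0 = -0.5149
Step 2: Evaluate g(x).
g(-0.0789) = 3*-0.0789 - 12 = -12.2367
Step 3: Compute Lagrangian.
L = -0.5149 + 11*-12.2367 = -135.1186


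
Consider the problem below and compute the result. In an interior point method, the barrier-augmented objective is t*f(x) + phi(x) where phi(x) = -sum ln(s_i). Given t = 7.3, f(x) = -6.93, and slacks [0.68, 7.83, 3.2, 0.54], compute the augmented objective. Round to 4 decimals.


Step 1: Compute log-barrier.
ln values: [-0.3857, 2.058, 1.1632, -0.6162]
phi = -(-0.3857 + 2.058 + 1.1632 - 0.6162) = -2.2193
Step 2: Compute augmented objective.
t*f(x) = 7.3*-6.93 = -50.589
Total = -50.589 - 2.2193 = -52.8083


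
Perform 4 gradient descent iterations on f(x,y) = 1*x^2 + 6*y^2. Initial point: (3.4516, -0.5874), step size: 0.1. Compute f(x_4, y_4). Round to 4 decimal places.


Gradient descent on f(x,y) = 1*x^2 + 6*y^2.
Starting point: (3.4516, -0.5874), alpha = 0.1
Step 1: grad_x = 2*1*3.4516 = 6.9032, grad_y = 2*6*-0.5874 = -7.0488
  x_1 = 3.4516 - 0.1*6.9032 = 2.7613
  y_1 = -0.5874 - 0.1*-7.0488 = 0.1175
Step 2: grad_x = 2*1*2.7613 = 5.5226, grad_y = 2*6*0.1175 = 1.4098
  x_2 = 2.7613 - 0.1*5.5226 = 2.209
  y_2 = 0.1175 - 0.1*1.4098 = -0.0235
Step 3: grad_x = 2*1*2.209 = 4.418, grad_y = 2*6*-0.0235 = -0.282
  x_3 = 2.209 - 0.1*4.418 = 1.7672
  y_3 = -0.0235 - 0.1*-0.282 = 0.0047
Step 4: grad_x = 2*1*1.7672 = 3.5344, grad_y = 2*6*0.0047 = 0.0564
  x_4 = 1.7672 - 0.1*3.5344 = 1.4138
  y_4 = 0.0047 - 0.1*0.0564 = -0.0009
f(1.4138, -0.0009) = 1*1.4138^2 + 6*(-0.0009)^2 = 1.9988


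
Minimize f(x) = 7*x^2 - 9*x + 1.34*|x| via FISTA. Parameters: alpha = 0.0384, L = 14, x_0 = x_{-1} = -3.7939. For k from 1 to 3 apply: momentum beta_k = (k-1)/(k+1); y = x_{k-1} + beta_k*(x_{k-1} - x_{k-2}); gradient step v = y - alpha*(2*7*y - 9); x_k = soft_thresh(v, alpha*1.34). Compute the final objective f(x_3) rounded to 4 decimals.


FISTA on f(x) = 7*x^2 - 9*x + 1.34*|x|
L = 14, alpha = 0.0384
Iteration 1: beta = 0.0, y = -3.7939 + 0.0*(-3.7939 + 3.7939) = -3.7939
  grad(y) = -62.1146, v = y - alpha*grad = -1.4087
  prox(v) = soft_thresh(-1.4087, 0.0515) = -1.3572
Iteration 2: beta = 0.3333, y = -1.3572 + 0.3333*(-1.3572 + 3.7939) = -0.545
  grad(y) = -16.6303, v = y - alpha*grad = 0.0936
  prox(v) = soft_thresh(0.0936, 0.0515) = 0.0421
Iteration 3: beta = 0.5, y = 0.0421 + 0.5*(0.0421 + 1.3572) = 0.7418
  grad(y) = 1.3853, v = y - alpha*grad = 0.6886
  prox(v) = soft_thresh(0.6886, 0.0515) = 0.6372
f(x_3) = 7*0.6372^2 - 9*0.6372 + 1.34*|0.6372| = -2.0388


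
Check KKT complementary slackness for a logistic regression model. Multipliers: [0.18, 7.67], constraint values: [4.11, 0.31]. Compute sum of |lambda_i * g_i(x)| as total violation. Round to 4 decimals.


KKT complementary slackness check:
lambda_1 * g_1 = 0.18 * 4.11 = 0.7398
lambda_2 * g_2 = 7.67 * 0.31 = 2.3777
Total violation = 0.7398 + 2.3777 = 3.1175


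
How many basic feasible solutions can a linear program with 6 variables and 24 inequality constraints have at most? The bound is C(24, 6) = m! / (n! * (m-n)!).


Each vertex corresponds to some choice of n active constraints out of m, so the number of vertices is at most C(m, n) = m! / (n!(m-n)!).
m = 24, n = 6
Numerator: 24 * 23 * 22 * 21 * 20 * 19
Denominator: 6! = 720
C(24, 6) = 134596


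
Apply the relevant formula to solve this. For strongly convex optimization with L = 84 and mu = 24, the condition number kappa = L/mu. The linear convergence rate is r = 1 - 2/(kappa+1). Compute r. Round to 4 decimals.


Step 1: Compute the condition number.
kappa = L/mu = 84/24 = 3.5
Step 2: Compute the convergence rate.
r = 1 - 2/(kappa + 1) = 1 - 2*mu/(L + mu) = (L - mu)/(L + mu) = 60/108 = 0.5556


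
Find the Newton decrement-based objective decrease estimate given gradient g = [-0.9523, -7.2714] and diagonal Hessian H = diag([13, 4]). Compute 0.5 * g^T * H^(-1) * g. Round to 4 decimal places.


Step 1: H is diagonal, so H^(-1) * g = [-0.0733, -1.8179].
Step 2: g^T H^(-1) g = sum_i g_i^2 / H_ii
  = (-0.9523)^2/13 + (-7.2714)^2/4
  = 0.0698 + 13.2183 = 13.2881
Step 3: Objective decrease = 0.5 * g^T H^(-1) g = 6.644


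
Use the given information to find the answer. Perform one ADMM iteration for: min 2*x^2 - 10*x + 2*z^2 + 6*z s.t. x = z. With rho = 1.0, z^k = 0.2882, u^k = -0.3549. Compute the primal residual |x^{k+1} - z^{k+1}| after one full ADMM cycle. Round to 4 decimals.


ADMM iteration with rho = 1.0, z^k = 0.2882, u^k = -0.3549
Step 1: x-update.
Minimize 2*x^2 - 10*x + (1.0/2)*(x - 0.2882 - 0.3549)^2
FOC: (2*2 + 1.0)*x = 10 + 1.0*(0.2882 + 0.3549)
x^{k+1} = 2.1286
Step 2: z-update.
Minimize 2*z^2 + 6*z + (1.0/2)*(2.1286 - z - 0.3549)^2
FOC: (2*2 + 1.0)*z = -6 + 1.0*(2.1286 - 0.3549)
z^{k+1} = -0.8453
Step 3: u-update.
u^{k+1} = -0.3549 + 2.1286 + 0.8453 = 2.619
Step 4: Primal residual = |2.1286 + 0.8453| = 2.9739


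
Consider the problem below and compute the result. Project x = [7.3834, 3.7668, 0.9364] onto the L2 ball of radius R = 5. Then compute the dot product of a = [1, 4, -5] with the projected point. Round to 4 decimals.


Step 1: Compute ||x|| (intermediates to 6 decimals).
||x|| = sqrt(7.3834^2 + 3.7668^2 + 0.9364^2) = 8.341476
Step 2: Project.
Since ||x|| > R, scale = R/||x|| = 5/8.341476 = 0.599414, proj(x) = scale * x
proj(x) = [4.425713, 2.257873, 0.561291]
Step 3: Dot product.
a^T * proj(x) = 1*4.425713 + 4*2.257873 - 5*0.561291 = 10.6508


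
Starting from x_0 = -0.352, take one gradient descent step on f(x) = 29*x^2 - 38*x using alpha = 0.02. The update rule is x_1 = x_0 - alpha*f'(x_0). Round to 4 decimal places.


We compute the gradient at x_0 and apply the update.
f'(x) = 58*x - 38
f'(-0.352) = 58*-0.352 - 38 = -58.416
x_1 = -0.352 - 0.02*-58.416 = 0.8163


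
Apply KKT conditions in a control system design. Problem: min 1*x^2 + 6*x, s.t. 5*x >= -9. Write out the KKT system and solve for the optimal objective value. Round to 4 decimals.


Step 1: Try lambda = 0 (constraint inactive).
x_unc = -6/(2*1) = -3.0
Check: 5*-3.0 = -15.0 < -9 -- violated!
Step 2: Constraint must be active: 5*x = -9
x* = -9/5 = -1.8
lambda = (2*1*(-1.8) + 6)/5 = 0.48
Step 3: Compute optimal value.
f(x*) = 1*(-1.8)^2 + 6*(-1.8) = -7.56


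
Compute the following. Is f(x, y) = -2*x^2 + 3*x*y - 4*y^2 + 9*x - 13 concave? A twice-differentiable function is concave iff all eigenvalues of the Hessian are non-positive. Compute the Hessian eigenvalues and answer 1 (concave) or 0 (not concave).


The Hessian of f(x,y) = -2*x^2 + 3*x*y - 4*y^2 + 9*x - 13 is:
H = [[-4, 3], [3, -8]]
Trace = -4 - 8 = -12
Determinant = -4*-8 - (3)^2 = 23
Discriminant = (-12)^2 - 4*23 = 52.0
Eigenvalues: lambda_1 = -9.6056, lambda_2 = -2.3944
The function is concave.

1


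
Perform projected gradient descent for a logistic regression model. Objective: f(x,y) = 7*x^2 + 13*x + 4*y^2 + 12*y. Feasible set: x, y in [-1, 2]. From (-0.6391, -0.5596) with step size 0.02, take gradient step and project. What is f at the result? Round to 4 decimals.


Step 1: Compute gradient at (-0.6391, -0.5596).
grad_x = 2*7*-0.6391 + 13 = 4.0526
grad_y = 2*4*-0.5596 + 12 = 7.5232
Step 2: Gradient step.
x_raw = -0.6391 - 0.02*4.0526 = -0.7202
y_raw = -0.5596 - 0.02*7.5232 = -0.7101
Step 3: Project onto [-1, 2].
x_proj = clip(-0.7202) = -0.7202
y_proj = clip(-0.7101) = -0.7101
Step 4: Evaluate f.
f(-0.7202, -0.7101) = -12.2356


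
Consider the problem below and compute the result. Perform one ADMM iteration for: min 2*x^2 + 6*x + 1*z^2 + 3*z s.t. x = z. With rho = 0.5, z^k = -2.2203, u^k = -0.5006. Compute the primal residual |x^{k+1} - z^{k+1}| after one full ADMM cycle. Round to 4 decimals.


ADMM iteration with rho = 0.5, z^k = -2.2203, u^k = -0.5006
Step 1: x-update.
Minimize 2*x^2 + 6*x + (0.5/2)*(x + 2.2203 - 0.5006)^2
FOC: (2*2 + 0.5)*x = -6 + 0.5*(-2.2203 + 0.5006)
x^{k+1} = -1.5244
Step 2: z-update.
Minimize 1*z^2 + 3*z + (0.5/2)*(-1.5244 - z - 0.5006)^2
FOC: (2*1 + 0.5)*z = -3 + 0.5*(-1.5244 - 0.5006)
z^{k+1} = -1.605
Step 3: u-update.
u^{k+1} = -0.5006 - 1.5244 + 1.605 = -0.42
Step 4: Primal residual = |-1.5244 + 1.605| = 0.0806


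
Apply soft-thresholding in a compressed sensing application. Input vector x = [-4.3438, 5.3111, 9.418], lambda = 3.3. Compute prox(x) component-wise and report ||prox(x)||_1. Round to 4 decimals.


Soft-thresholding with lambda = 3.3:
prox(-4.3438) = sign(-4.3438)*max(|-4.3438| - 3.3, 0) = -1.0438
prox(5.3111) = sign(5.3111)*max(|5.3111| - 3.3, 0) = 2.0111
prox(9.418) = sign(9.418)*max(|9.418| - 3.3, 0) = 6.118
prox(x) = [-1.0438, 2.0111, 6.118]
||prox(x)||_1 = 1.0438 + 2.0111 + 6.118 = 9.1729


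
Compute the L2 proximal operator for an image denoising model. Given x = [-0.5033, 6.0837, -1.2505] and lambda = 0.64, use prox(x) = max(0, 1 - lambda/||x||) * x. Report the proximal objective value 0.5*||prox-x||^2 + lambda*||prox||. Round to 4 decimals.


Step 1: Compute ||x||.
||x|| = 6.2312
Step 2: Compute scaling factor.
scale = max(0, 1 - 0.64/6.2312) = 0.8973
Step 3: prox(x) = [-0.4516, 5.4589, -1.1221]
||prox(x)|| = 5.5912
Step 4: Proximal objective.
0.5*||prox-x||^2 = 0.2048
lambda*||prox|| = 3.5784
Total = 3.7832


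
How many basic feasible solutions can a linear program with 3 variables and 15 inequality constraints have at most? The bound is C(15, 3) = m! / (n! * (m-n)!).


Each vertex corresponds to some choice of n active constraints out of m, so the number of vertices is at most C(m, n) = m! / (n!(m-n)!).
m = 15, n = 3
Numerator: 15 * 14 * 13
Denominator: 3! = 6
C(15, 3) = 455


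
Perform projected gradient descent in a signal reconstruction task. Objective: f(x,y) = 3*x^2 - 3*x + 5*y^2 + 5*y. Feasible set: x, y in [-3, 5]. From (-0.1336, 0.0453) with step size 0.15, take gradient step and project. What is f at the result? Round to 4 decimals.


Step 1: Compute gradient at (-0.1336, 0.0453).
grad_x = 2*3*-0.1336 - 3 = -3.8016
grad_y = 2*5*0.0453 + 5 = 5.453
Step 2: Gradient step.
x_raw = -0.1336 - 0.15*-3.8016 = 0.4366
y_raw = 0.0453 - 0.15*5.453 = -0.7727
Step 3: Project onto [-3, 5].
x_proj = clip(0.4366) = 0.4366
y_proj = clip(-0.7727) = -0.7727
Step 4: Evaluate f.
f(0.4366, -0.7727) = -1.6163


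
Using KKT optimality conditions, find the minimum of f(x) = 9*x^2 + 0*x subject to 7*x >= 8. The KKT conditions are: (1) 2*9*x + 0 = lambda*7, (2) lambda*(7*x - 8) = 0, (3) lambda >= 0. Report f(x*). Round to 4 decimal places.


Step 1: Try lambda = 0 (constraint inactive).
x_unc = 0/(2*9) = 0.0
Check: 7*0.0 = 0.0 < 8 -- violated!
Step 2: Constraint must be active: 7*x = 8
x* = 8/7 = 1.1429 (rounded; the exact value 8/7 is used below)
lambda = (2*9*(8/7) + 0)/7 = 2.9388
Step 3: Compute optimal value.
f(x*) = 9*(8/7)^2 + 0*(8/7) = 11.7551


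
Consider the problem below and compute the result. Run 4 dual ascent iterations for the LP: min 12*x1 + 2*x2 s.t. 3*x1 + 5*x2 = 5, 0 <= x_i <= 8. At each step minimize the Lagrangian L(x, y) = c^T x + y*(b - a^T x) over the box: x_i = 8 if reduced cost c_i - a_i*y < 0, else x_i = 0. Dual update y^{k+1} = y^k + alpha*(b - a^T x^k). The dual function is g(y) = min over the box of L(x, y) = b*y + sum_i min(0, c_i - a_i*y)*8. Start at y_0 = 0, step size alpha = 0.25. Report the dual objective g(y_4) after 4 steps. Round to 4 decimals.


Dual ascent for LP: min 12*x1 + 2*x2, 3*x1 + 5*x2 = 5, 0 <= x_i <= 8
Step 1: y^k = 0.0, reduced costs: (12.0, 2.0)
  x^k = (0.0, 0.0), subgradient = b - a^T x = 5.0
  y^{k+1} = 0.0 + 0.25*5.0 = 1.25
Step 2: y^k = 1.25, reduced costs: (8.25, -4.25)
  x^k = (0.0, 8.0), subgradient = b - a^T x = -35.0
  y^{k+1} = 1.25 + 0.25*-35.0 = -7.5
Step 3: y^k = -7.5, reduced costs: (34.5, 39.5)
  x^k = (0.0, 0.0), subgradient = b - a^T x = 5.0
  y^{k+1} = -7.5 + 0.25*5.0 = -6.25
Step 4: y^k = -6.25, reduced costs: (30.75, 33.25)
  x^k = (0.0, 0.0), subgradient = b - a^T x = 5.0
  y^{k+1} = -6.25 + 0.25*5.0 = -5.0
Dual objective at y_4 = -5.0: reduced costs (27.0, 27.0), box minimizer x = (0.0, 0.0)
g(y_4) = b*y + (c1 - a1*y)*x1 + (c2 - a2*y)*x2 = 5*(-5.0) + 27.0*0.0 + 27.0*0.0 = -25.0 + 0.0 + 0.0 = -25.0


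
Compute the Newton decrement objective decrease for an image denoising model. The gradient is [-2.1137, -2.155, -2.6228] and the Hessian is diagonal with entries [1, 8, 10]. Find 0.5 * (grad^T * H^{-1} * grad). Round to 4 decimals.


Step 1: H is diagonal, so H^(-1) * g = [-2.1137, -0.2694, -0.2623].
Step 2: g^T H^(-1) g = sum_i g_i^2 / H_ii
  = (-2.1137)^2/1 + (-2.155)^2/8 + (-2.6228)^2/10
  = 4.4677 + 0.5805 + 0.6879 = 5.7361
Step 3: Objective decrease = 0.5 * g^T H^(-1) g = 2.8681


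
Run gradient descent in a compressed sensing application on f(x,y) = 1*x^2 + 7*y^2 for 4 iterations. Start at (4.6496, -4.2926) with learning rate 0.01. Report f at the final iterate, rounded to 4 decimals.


Gradient descent on f(x,y) = 1*x^2 + 7*y^2.
Starting point: (4.6496, -4.2926), alpha = 0.01
Step 1: grad_x = 2*1*4.6496 = 9.2992, grad_y = 2*7*-4.2926 = -60.0964
  x_1 = 4.6496 - 0.01*9.2992 = 4.5566
  y_1 = -4.2926 - 0.01*-60.0964 = -3.6916
Step 2: grad_x = 2*1*4.5566 = 9.1132, grad_y = 2*7*-3.6916 = -51.6829
  x_2 = 4.5566 - 0.01*9.1132 = 4.4655
  y_2 = -3.6916 - 0.01*-51.6829 = -3.1748
Step 3: grad_x = 2*1*4.4655 = 8.931, grad_y = 2*7*-3.1748 = -44.4473
  x_3 = 4.4655 - 0.01*8.931 = 4.3762
  y_3 = -3.1748 - 0.01*-44.4473 = -2.7303
Step 4: grad_x = 2*1*4.3762 = 8.7523, grad_y = 2*7*-2.7303 = -38.2247
  x_4 = 4.3762 - 0.01*8.7523 = 4.2886
  y_4 = -2.7303 - 0.01*-38.2247 = -2.3481
f(4.2886, -2.3481) = 1*4.2886^2 + 7*(-2.3481)^2 = 56.9871


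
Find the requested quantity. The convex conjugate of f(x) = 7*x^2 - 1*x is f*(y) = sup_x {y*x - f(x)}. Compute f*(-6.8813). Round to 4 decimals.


f*(y) = sup_x {y*x - a*x^2 - b*x} = sup_x {(y-b)*x - a*x^2}
FOC: (y - b) - 2a*x = 0 => x* = (y - b)/(2a)
x* = (-6.8813 + 1)/(2*7) = -0.4201
f*(-6.8813) = (y-b)^2/(4a) = (-6.8813 + 1)^2/(4*7)
= 34.5897/28 = 1.2353


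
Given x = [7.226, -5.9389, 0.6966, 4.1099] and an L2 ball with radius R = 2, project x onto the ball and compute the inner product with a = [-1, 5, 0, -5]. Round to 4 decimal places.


Step 1: Compute ||x|| (intermediates to 6 decimals).
||x|| = sqrt(7.226^2 + (-5.9389)^2 + 0.6966^2 + 4.1099^2) = 10.240222
Step 2: Project.
Since ||x|| > R, scale = R/||x|| = 2/10.240222 = 0.195308, proj(x) = scale * x
proj(x) = [1.411296, -1.159915, 0.136052, 0.802696]
Step 3: Dot product.
a^T * proj(x) = -1*1.411296 + 5*(-1.159915) + 0*0.136052 - 5*0.802696 = -11.2244


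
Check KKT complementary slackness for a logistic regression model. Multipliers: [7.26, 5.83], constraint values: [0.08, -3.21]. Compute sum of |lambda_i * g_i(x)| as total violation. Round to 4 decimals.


KKT complementary slackness check:
lambda_1 * g_1 = 7.26 * 0.08 = 0.5808
lambda_2 * g_2 = 5.83 * -3.21 = -18.7143
Total violation = 0.5808 + 18.7143 = 19.2951


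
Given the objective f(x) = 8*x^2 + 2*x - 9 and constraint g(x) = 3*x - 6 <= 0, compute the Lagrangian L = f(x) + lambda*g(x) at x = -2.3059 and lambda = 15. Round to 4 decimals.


Step 1: Evaluate f(x).
f(-2.3059) = 8*(-2.3059)^2 + 2*(-2.3059) - 9 = 28.9256
Step 2: Evaluate g(x).
g(-2.3059) = 3*-2.3059 - 6 = -12.9177
Step 3: Compute Lagrangian.
L = 28.9256 + 15*-12.9177 = -164.8399


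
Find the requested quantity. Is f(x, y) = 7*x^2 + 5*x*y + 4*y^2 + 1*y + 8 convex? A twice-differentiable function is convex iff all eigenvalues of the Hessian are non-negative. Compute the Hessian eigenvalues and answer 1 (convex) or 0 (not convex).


The Hessian of f(x,y) = 7*x^2 + 5*x*y + 4*y^2 + 1*y + 8 is:
H = [[14, 5], [5, 8]]
Trace = 14 + 8 = 22
Determinant = 14*8 - (5)^2 = 87
Discriminant = (22)^2 - 4*87 = 136.0
Eigenvalues: lambda_1 = 5.169, lambda_2 = 16.831
The function is convex.

1
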